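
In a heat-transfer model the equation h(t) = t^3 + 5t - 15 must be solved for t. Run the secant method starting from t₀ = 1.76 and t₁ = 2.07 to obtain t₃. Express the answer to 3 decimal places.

h(1.76) = -0.74822, h(2.07) = 4.21974
t₂ = 2.07000 − 4.21974·(2.07000 − 1.76000) / (4.21974 − (-0.74822)) = 2.07000 − (1.30812)/(4.96797) = 1.80669
h(1.80669) = -0.06930
t₃ = 1.80669 − (-0.06930)·(1.80669 − 2.07000) / (-0.06930 − 4.21974) = 1.80669 − (0.01825)/(-4.28904) = 1.81094

1.811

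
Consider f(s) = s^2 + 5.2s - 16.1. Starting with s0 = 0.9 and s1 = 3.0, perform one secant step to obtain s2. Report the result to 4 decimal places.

2.0659

f(0.9) = -10.610000, f(3.0) = 8.500000
s2 = 3.000000 − 8.500000·(3.000000 − 0.900000) / (8.500000 − (-10.610000)) = 3.000000 − (17.850000)/(19.110000) = 2.065934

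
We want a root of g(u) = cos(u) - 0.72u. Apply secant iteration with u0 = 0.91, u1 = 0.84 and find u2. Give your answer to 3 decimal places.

g(0.91) = -0.04145, g(0.84) = 0.06266
u2 = 0.84000 − 0.06266·(0.84000 − 0.91000) / (0.06266 − (-0.04145)) = 0.84000 − (-0.00439)/(0.10412) = 0.88213

0.882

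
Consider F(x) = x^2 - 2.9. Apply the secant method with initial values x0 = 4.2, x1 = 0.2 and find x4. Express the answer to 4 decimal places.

1.4270

F(4.2) = 14.740000, F(0.2) = -2.860000
x2 = 0.200000 − (-2.860000)·(0.200000 − 4.200000) / (-2.860000 − 14.740000) = 0.200000 − (11.440000)/(-17.600000) = 0.850000
F(0.850000) = -2.177500
x3 = 0.850000 − (-2.177500)·(0.850000 − 0.200000) / (-2.177500 − (-2.860000)) = 0.850000 − (-1.415375)/(0.682500) = 2.923810
F(2.923810) = 5.648662
x4 = 2.923810 − 5.648662·(2.923810 − 0.850000) / (5.648662 − (-2.177500)) = 2.923810 − (11.714249)/(7.826162) = 1.427003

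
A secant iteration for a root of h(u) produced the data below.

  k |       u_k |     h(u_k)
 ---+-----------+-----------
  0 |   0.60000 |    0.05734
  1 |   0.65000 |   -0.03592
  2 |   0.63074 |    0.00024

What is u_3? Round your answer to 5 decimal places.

u_3 = 0.63074 − 0.00024·(0.63074 − 0.65000) / (0.00024 − (-0.03592))
   = 0.63074 − (-0.0000046)/(0.0361600) = 0.6308678

0.63087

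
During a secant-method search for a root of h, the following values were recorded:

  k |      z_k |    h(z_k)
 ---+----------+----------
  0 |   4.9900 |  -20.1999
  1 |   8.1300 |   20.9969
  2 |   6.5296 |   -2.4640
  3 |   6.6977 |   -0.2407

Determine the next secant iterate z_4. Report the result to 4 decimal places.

6.7159

z_4 = 6.6977 − (-0.2407)·(6.6977 − 6.5296) / (-0.2407 − (-2.4640))
   = 6.6977 − (-0.040462)/(2.223300) = 6.715899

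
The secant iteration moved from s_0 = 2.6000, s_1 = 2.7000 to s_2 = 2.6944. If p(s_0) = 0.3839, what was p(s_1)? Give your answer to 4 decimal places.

-0.0228

The secant line through (2.6000, 0.3839) and (2.7000, p(s_1)) crosses zero at s_2 = 2.6944.
So (2.6000, 0.3839), (2.7000, p(s_1)), (2.6944, 0) are collinear:
p(s_1) = 0.3839 · (2.7000 − 2.6944) / (2.6000 − 2.6944) = 0.3839 · (0.005600)/(-0.094400) = -0.022774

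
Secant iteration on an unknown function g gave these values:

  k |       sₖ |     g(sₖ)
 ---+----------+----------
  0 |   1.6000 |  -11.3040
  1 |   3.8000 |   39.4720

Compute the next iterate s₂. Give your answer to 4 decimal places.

2.0898

s₂ = 3.8000 − 39.4720·(3.8000 − 1.6000) / (39.4720 − (-11.3040))
   = 3.8000 − (86.838400)/(50.776000) = 2.089775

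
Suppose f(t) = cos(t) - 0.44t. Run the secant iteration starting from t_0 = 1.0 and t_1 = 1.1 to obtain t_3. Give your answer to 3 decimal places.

f(1.0) = 0.10030, f(1.1) = -0.03040
t_2 = 1.10000 − (-0.03040)·(1.10000 − 1.00000) / (-0.03040 − 0.10030) = 1.10000 − (-0.00304)/(-0.13071) = 1.07674
f(1.07674) = 0.00044
t_3 = 1.07674 − 0.00044·(1.07674 − 1.10000) / (0.00044 − (-0.03040)) = 1.07674 − (-0.00001)/(0.03084) = 1.07707

1.077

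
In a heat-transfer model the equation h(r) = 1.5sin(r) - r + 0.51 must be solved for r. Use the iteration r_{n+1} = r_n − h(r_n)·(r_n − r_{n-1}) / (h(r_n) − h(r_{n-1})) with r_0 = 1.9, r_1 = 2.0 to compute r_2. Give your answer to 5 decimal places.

1.91894

h(1.9) = 0.0294501, h(2.0) = -0.1260539
r_2 = 2.0000000 − (-0.1260539)·(2.0000000 − 1.9000000) / (-0.1260539 − 0.0294501) = 2.0000000 − (-0.0126054)/(-0.1555040) = 1.9189385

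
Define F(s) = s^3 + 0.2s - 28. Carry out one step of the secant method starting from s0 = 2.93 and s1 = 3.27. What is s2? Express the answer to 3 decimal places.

F(2.93) = -2.26024, F(3.27) = 7.61978
s2 = 3.27000 − 7.61978·(3.27000 − 2.93000) / (7.61978 − (-2.26024)) = 3.27000 − (2.59073)/(9.88003) = 3.00778

3.008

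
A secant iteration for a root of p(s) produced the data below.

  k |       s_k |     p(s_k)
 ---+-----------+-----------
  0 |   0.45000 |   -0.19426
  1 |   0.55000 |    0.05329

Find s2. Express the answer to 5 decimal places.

s2 = 0.55000 − 0.05329·(0.55000 − 0.45000) / (0.05329 − (-0.19426))
   = 0.55000 − (0.0053290)/(0.2475500) = 0.5284730

0.52847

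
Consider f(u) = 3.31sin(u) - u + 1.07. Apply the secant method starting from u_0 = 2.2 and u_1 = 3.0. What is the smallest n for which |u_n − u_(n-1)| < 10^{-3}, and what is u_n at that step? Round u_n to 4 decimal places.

n = 5, u_n = 2.6455

f(2.2) = 1.546123, f(3.0) = -1.462893
u_2 = 3.000000 − (-1.462893)·(0.800000)/(-3.009016) = 2.611064;  |Δ| = 0.388936
f(2.611064) = 0.133760
u_3 = 2.611064 − 0.133760·(-0.388936)/(1.596653) = 2.643647;  |Δ| = 0.032583
f(2.643647) = 0.007279
u_4 = 2.643647 − 0.007279·(0.032583)/(-0.126481) = 2.645523;  |Δ| = 0.001875
f(2.645523) = -0.000052
u_5 = 2.645523 − (-0.000052)·(0.001875)/(-0.007331) = 2.645509;  |Δ| = 0.000013
|u_5 − u_4| = 0.000013 < 10^{-3}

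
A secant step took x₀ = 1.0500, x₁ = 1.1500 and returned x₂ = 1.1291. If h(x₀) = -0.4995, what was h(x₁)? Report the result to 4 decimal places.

0.1320

The secant line through (1.0500, -0.4995) and (1.1500, h(x₁)) crosses zero at x₂ = 1.1291.
So (1.0500, -0.4995), (1.1500, h(x₁)), (1.1291, 0) are collinear:
h(x₁) = -0.4995 · (1.1500 − 1.1291) / (1.0500 − 1.1291) = -0.4995 · (0.020900)/(-0.079100) = 0.131979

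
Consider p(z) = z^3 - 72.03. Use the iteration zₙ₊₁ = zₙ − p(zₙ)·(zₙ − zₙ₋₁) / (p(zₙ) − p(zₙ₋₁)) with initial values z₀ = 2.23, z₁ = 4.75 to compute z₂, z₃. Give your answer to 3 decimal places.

p(2.23) = -60.94043, p(4.75) = 35.14187
z₂ = 4.75000 − 35.14187·(4.75000 − 2.23000) / (35.14187 − (-60.94043)) = 4.75000 − (88.55752)/(96.08231) = 3.82832
p(3.82832) = -15.92219
z₃ = 3.82832 − (-15.92219)·(3.82832 − 4.75000) / (-15.92219 − 35.14187) = 3.82832 − (14.67523)/(-51.06406) = 4.11570

3.828, 4.116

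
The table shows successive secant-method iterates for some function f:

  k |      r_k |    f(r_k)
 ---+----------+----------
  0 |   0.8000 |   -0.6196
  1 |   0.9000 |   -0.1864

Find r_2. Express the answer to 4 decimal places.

0.9430

r_2 = 0.9000 − (-0.1864)·(0.9000 − 0.8000) / (-0.1864 − (-0.6196))
   = 0.9000 − (-0.018640)/(0.433200) = 0.943029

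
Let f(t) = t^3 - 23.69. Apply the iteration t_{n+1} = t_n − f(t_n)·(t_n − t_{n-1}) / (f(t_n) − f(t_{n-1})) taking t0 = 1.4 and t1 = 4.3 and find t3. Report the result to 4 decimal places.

2.5938

f(1.4) = -20.946000, f(4.3) = 55.817000
t2 = 4.300000 − 55.817000·(4.300000 − 1.400000) / (55.817000 − (-20.946000)) = 4.300000 − (161.869300)/(76.763000) = 2.191311
f(2.191311) = -13.167668
t3 = 2.191311 − (-13.167668)·(2.191311 − 4.300000) / (-13.167668 − 55.817000) = 2.191311 − (27.766517)/(-68.984668) = 2.593814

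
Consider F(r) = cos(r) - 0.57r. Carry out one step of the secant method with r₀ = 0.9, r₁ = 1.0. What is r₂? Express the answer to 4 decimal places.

0.9785

F(0.9) = 0.108610, F(1.0) = -0.029698
r₂ = 1.000000 − (-0.029698)·(1.000000 − 0.900000) / (-0.029698 − 0.108610) = 1.000000 − (-0.002970)/(-0.138308) = 0.978528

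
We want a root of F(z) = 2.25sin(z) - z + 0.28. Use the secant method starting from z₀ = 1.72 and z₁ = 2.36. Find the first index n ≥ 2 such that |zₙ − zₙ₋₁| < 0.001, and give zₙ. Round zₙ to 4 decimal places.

F(1.72) = 0.785002, F(2.36) = -0.495076
z₂ = 2.360000 − (-0.495076)·(0.640000)/(-1.280078) = 2.112477;  |Δ| = 0.247523
F(2.112477) = 0.095420
z₃ = 2.112477 − 0.095420·(-0.247523)/(0.590496) = 2.152475;  |Δ| = 0.039998
F(2.152475) = 0.007493
z₄ = 2.152475 − 0.007493·(0.039998)/(-0.087927) = 2.155884;  |Δ| = 0.003409
F(2.155884) = -0.000140
z₅ = 2.155884 − (-0.000140)·(0.003409)/(-0.007633) = 2.155821;  |Δ| = 0.000063
|z₅ − z₄| = 0.000063 < 0.001

n = 5, zₙ = 2.1558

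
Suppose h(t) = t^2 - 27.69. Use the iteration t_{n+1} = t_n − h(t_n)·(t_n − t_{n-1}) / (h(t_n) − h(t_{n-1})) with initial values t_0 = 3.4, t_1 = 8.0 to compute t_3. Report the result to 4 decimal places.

h(3.4) = -16.130000, h(8.0) = 36.310000
t_2 = 8.000000 − 36.310000·(8.000000 − 3.400000) / (36.310000 − (-16.130000)) = 8.000000 − (167.026000)/(52.440000) = 4.814912
h(4.814912) = -4.506620
t_3 = 4.814912 − (-4.506620)·(4.814912 − 8.000000) / (-4.506620 − 36.310000) = 4.814912 − (14.353979)/(-40.816620) = 5.166582

5.1666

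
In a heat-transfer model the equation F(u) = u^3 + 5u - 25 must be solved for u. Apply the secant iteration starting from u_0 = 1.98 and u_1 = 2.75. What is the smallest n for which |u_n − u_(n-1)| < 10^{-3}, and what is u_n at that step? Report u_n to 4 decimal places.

F(1.98) = -7.337608, F(2.75) = 9.546875
u_2 = 2.750000 − 9.546875·(0.770000)/(16.884483) = 2.314624;  |Δ| = 0.435376
F(2.314624) = -1.026312
u_3 = 2.314624 − (-1.026312)·(-0.435376)/(-10.573187) = 2.356885;  |Δ| = 0.042261
F(2.356885) = -0.123296
u_4 = 2.356885 − (-0.123296)·(0.042261)/(0.903016) = 2.362655;  |Δ| = 0.005770
F(2.362655) = 0.001950
u_5 = 2.362655 − 0.001950·(0.005770)/(0.125246) = 2.362565;  |Δ| = 0.000090
|u_5 − u_4| = 0.000090 < 10^{-3}

n = 5, u_n = 2.3626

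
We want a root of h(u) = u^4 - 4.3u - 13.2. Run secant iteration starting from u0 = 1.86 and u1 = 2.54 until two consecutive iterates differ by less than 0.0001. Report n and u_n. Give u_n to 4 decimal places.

h(1.86) = -9.229168, h(2.54) = 17.501143
u2 = 2.540000 − 17.501143·(0.680000)/(26.730310) = 2.094783;  |Δ| = 0.445217
h(2.094783) = -2.951992
u3 = 2.094783 − (-2.951992)·(-0.445217)/(-20.453135) = 2.159041;  |Δ| = 0.064258
h(2.159041) = -0.754672
u4 = 2.159041 − (-0.754672)·(0.064258)/(2.197320) = 2.181111;  |Δ| = 0.022069
h(2.181111) = 0.052598
u5 = 2.181111 − 0.052598·(0.022069)/(0.807270) = 2.179673;  |Δ| = 0.001438
h(2.179673) = -0.000841
u6 = 2.179673 − (-0.000841)·(-0.001438)/(-0.053439) = 2.179696;  |Δ| = 0.000023
|u6 − u5| = 0.000023 < 0.0001

n = 6, u_n = 2.1797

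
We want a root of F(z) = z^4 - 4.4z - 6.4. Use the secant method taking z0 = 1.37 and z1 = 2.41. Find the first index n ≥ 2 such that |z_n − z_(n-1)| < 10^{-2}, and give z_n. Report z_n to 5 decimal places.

F(1.37) = -8.9052464, F(2.41) = 16.7300256
z2 = 2.4100000 − 16.7300256·(1.0400000)/(25.6352720) = 1.7312779;  |Δ| = 0.6787221
F(1.7312779) = -5.0336772
z3 = 1.7312779 − (-5.0336772)·(-0.6787221)/(-21.7637028) = 1.8882580;  |Δ| = 0.1569801
F(1.8882580) = -1.9954156
z4 = 1.8882580 − (-1.9954156)·(0.1569801)/(3.0382616) = 1.9913566;  |Δ| = 0.1030986
F(1.9913566) = 0.5632289
z5 = 1.9913566 − 0.5632289·(0.1030986)/(2.5586445) = 1.9686617;  |Δ| = 0.0226949
F(1.9686617) = -0.0416126
z6 = 1.9686617 − (-0.0416126)·(-0.0226949)/(-0.6048415) = 1.9702231;  |Δ| = 0.0015614
|z6 − z5| = 0.0015614 < 10^{-2}

n = 6, z_n = 1.97022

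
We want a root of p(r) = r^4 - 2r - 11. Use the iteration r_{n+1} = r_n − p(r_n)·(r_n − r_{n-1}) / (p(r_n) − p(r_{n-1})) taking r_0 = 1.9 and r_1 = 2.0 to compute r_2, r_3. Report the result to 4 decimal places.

p(1.9) = -1.767900, p(2.0) = 1.000000
r_2 = 2.000000 − 1.000000·(2.000000 − 1.900000) / (1.000000 − (-1.767900)) = 2.000000 − (0.100000)/(2.767900) = 1.963872
p(1.963872) = -0.052903
r_3 = 1.963872 − (-0.052903)·(1.963872 − 2.000000) / (-0.052903 − 1.000000) = 1.963872 − (0.001911)/(-1.052903) = 1.965687

1.9639, 1.9657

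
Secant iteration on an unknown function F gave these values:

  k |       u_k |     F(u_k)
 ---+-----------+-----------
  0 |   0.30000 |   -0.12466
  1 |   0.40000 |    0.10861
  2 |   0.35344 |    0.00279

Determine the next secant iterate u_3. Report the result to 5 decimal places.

0.35221

u_3 = 0.35344 − 0.00279·(0.35344 − 0.40000) / (0.00279 − 0.10861)
   = 0.35344 − (-0.0001299)/(-0.1058200) = 0.3522124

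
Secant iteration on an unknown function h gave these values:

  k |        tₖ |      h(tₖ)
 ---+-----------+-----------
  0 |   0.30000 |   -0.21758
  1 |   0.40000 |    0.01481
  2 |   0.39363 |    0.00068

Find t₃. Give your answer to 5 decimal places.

0.39332

t₃ = 0.39363 − 0.00068·(0.39363 − 0.40000) / (0.00068 − 0.01481)
   = 0.39363 − (-0.0000043)/(-0.0141300) = 0.3933234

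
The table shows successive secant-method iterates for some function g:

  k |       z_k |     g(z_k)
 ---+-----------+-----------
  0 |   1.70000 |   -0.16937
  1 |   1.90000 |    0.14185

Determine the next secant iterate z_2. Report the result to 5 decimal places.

z_2 = 1.90000 − 0.14185·(1.90000 − 1.70000) / (0.14185 − (-0.16937))
   = 1.90000 − (0.0283700)/(0.3112200) = 1.8088426

1.80884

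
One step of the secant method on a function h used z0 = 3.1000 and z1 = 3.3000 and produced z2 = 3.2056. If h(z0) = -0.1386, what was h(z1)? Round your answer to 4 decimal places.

0.1239

The secant line through (3.1000, -0.1386) and (3.3000, h(z1)) crosses zero at z2 = 3.2056.
So (3.1000, -0.1386), (3.3000, h(z1)), (3.2056, 0) are collinear:
h(z1) = -0.1386 · (3.3000 − 3.2056) / (3.1000 − 3.2056) = -0.1386 · (0.094400)/(-0.105600) = 0.123900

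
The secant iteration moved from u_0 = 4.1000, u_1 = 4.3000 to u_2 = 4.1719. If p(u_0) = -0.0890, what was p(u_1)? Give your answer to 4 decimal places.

0.1586

The secant line through (4.1000, -0.0890) and (4.3000, p(u_1)) crosses zero at u_2 = 4.1719.
So (4.1000, -0.0890), (4.3000, p(u_1)), (4.1719, 0) are collinear:
p(u_1) = -0.0890 · (4.3000 − 4.1719) / (4.1000 − 4.1719) = -0.0890 · (0.128100)/(-0.071900) = 0.158566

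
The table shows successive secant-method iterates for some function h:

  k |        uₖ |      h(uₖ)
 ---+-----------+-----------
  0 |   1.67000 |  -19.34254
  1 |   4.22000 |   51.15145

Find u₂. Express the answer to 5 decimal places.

u₂ = 4.22000 − 51.15145·(4.22000 − 1.67000) / (51.15145 − (-19.34254))
   = 4.22000 − (130.4361975)/(70.4939900) = 2.3696834

2.36968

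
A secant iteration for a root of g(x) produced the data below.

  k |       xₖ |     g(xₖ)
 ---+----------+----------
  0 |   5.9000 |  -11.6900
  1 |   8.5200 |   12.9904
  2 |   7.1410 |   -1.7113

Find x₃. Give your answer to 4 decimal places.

x₃ = 7.1410 − (-1.7113)·(7.1410 − 8.5200) / (-1.7113 − 12.9904)
   = 7.1410 − (2.359883)/(-14.701700) = 7.301518

7.3015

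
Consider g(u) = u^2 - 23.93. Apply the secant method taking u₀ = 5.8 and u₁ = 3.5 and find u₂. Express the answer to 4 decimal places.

4.7559

g(5.8) = 9.710000, g(3.5) = -11.680000
u₂ = 3.500000 − (-11.680000)·(3.500000 − 5.800000) / (-11.680000 − 9.710000) = 3.500000 − (26.864000)/(-21.390000) = 4.755914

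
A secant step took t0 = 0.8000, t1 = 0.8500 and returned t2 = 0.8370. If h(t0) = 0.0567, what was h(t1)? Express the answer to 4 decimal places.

The secant line through (0.8000, 0.0567) and (0.8500, h(t1)) crosses zero at t2 = 0.8370.
So (0.8000, 0.0567), (0.8500, h(t1)), (0.8370, 0) are collinear:
h(t1) = 0.0567 · (0.8500 − 0.8370) / (0.8000 − 0.8370) = 0.0567 · (0.013000)/(-0.037000) = -0.019922

-0.0199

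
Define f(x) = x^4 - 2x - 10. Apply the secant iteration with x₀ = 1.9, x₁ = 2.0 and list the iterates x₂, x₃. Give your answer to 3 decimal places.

1.928, 1.929

f(1.9) = -0.76790, f(2.0) = 2.00000
x₂ = 2.00000 − 2.00000·(2.00000 − 1.90000) / (2.00000 − (-0.76790)) = 2.00000 − (0.20000)/(2.76790) = 1.92774
f(1.92774) = -0.04539
x₃ = 1.92774 − (-0.04539)·(1.92774 − 2.00000) / (-0.04539 − 2.00000) = 1.92774 − (0.00328)/(-2.04539) = 1.92935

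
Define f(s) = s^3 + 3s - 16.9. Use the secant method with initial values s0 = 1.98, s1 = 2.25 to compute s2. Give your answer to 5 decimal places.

2.17453

f(1.98) = -3.1976080, f(2.25) = 1.2406250
s2 = 2.2500000 − 1.2406250·(2.2500000 − 1.9800000) / (1.2406250 − (-3.1976080)) = 2.2500000 − (0.3349688)/(4.4382330) = 2.1745266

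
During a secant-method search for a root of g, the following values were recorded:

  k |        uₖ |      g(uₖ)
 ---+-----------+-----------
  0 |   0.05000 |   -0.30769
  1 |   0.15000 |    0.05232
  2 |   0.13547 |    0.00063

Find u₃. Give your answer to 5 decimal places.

u₃ = 0.13547 − 0.00063·(0.13547 − 0.15000) / (0.00063 − 0.05232)
   = 0.13547 − (-0.0000092)/(-0.0516900) = 0.1352929

0.13529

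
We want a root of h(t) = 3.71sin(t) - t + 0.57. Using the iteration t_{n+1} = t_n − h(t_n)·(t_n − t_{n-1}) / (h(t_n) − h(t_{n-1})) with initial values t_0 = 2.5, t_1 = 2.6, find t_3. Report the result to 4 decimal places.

h(2.5) = 0.290332, h(2.6) = -0.117490
t_2 = 2.600000 − (-0.117490)·(2.600000 − 2.500000) / (-0.117490 − 0.290332) = 2.600000 − (-0.011749)/(-0.407822) = 2.571191
h(2.571191) = 0.002099
t_3 = 2.571191 − 0.002099·(2.571191 − 2.600000) / (0.002099 − (-0.117490)) = 2.571191 − (-0.000060)/(0.119589) = 2.571696

2.5717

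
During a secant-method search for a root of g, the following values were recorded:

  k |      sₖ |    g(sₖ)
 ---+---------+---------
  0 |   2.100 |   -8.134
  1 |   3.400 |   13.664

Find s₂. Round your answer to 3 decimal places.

s₂ = 3.400 − 13.664·(3.400 − 2.100) / (13.664 − (-8.134))
   = 3.400 − (17.76320)/(21.79800) = 2.58510

2.585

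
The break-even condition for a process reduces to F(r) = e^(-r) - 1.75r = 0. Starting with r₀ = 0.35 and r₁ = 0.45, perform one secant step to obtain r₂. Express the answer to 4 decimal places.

F(0.35) = 0.092188, F(0.45) = -0.149872
r₂ = 0.450000 − (-0.149872)·(0.450000 − 0.350000) / (-0.149872 − 0.092188) = 0.450000 − (-0.014987)/(-0.242060) = 0.388085

0.3881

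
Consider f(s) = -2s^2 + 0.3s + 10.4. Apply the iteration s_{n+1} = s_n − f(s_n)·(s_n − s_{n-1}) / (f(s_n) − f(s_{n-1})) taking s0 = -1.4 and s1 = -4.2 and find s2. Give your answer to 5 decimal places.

f(-1.4) = 6.0600000, f(-4.2) = -26.1400000
s2 = -4.2000000 − (-26.1400000)·(-4.2000000 − (-1.4000000)) / (-26.1400000 − 6.0600000) = -4.2000000 − (73.1920000)/(-32.2000000) = -1.9269565

-1.92696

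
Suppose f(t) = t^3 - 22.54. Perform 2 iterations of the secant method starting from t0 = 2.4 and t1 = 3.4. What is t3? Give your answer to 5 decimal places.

f(2.4) = -8.7160000, f(3.4) = 16.7640000
t2 = 3.4000000 − 16.7640000·(3.4000000 − 2.4000000) / (16.7640000 − (-8.7160000)) = 3.4000000 − (16.7640000)/(25.4800000) = 2.7420722
f(2.7420722) = -1.9224686
t3 = 2.7420722 − (-1.9224686)·(2.7420722 − 3.4000000) / (-1.9224686 − 16.7640000) = 2.7420722 − (1.2648455)/(-18.6864686) = 2.8097600

2.80976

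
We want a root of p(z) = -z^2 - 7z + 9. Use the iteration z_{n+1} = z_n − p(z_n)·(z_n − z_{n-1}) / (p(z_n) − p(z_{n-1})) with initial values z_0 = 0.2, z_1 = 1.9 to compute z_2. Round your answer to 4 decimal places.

1.0308

p(0.2) = 7.560000, p(1.9) = -7.910000
z_2 = 1.900000 − (-7.910000)·(1.900000 − 0.200000) / (-7.910000 − 7.560000) = 1.900000 − (-13.447000)/(-15.470000) = 1.030769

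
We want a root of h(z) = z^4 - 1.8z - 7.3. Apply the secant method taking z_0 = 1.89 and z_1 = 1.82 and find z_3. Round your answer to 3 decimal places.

h(1.89) = 2.05790, h(1.82) = 0.39599
z_2 = 1.82000 − 0.39599·(1.82000 − 1.89000) / (0.39599 − 2.05790) = 1.82000 − (-0.02772)/(-1.66190) = 1.80332
h(1.80332) = 0.02930
z_3 = 1.80332 − 0.02930·(1.80332 − 1.82000) / (0.02930 − 0.39599) = 1.80332 − (-0.00049)/(-0.36669) = 1.80199

1.802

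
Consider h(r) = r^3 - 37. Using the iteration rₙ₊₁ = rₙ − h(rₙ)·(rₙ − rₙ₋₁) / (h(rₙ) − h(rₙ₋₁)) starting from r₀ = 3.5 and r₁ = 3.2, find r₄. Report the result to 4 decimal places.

3.3322

h(3.5) = 5.875000, h(3.2) = -4.232000
r₂ = 3.200000 − (-4.232000)·(3.200000 − 3.500000) / (-4.232000 − 5.875000) = 3.200000 − (1.269600)/(-10.107000) = 3.325616
h(3.325616) = -0.219615
r₃ = 3.325616 − (-0.219615)·(3.325616 − 3.200000) / (-0.219615 − (-4.232000)) = 3.325616 − (-0.027587)/(4.012385) = 3.332491
h(3.332491) = 0.008980
r₄ = 3.332491 − 0.008980·(3.332491 − 3.325616) / (0.008980 − (-0.219615)) = 3.332491 − (0.000062)/(0.228595) = 3.332221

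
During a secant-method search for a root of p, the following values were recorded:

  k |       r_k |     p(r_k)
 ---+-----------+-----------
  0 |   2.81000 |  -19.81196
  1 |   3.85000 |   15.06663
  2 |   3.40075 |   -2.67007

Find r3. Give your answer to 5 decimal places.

3.46838

r3 = 3.40075 − (-2.67007)·(3.40075 − 3.85000) / (-2.67007 − 15.06663)
   = 3.40075 − (1.1995289)/(-17.7367000) = 3.4683798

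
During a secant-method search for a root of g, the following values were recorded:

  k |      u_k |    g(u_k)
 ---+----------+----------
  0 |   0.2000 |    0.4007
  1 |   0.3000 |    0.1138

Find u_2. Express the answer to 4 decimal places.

u_2 = 0.3000 − 0.1138·(0.3000 − 0.2000) / (0.1138 − 0.4007)
   = 0.3000 − (0.011380)/(-0.286900) = 0.339665

0.3397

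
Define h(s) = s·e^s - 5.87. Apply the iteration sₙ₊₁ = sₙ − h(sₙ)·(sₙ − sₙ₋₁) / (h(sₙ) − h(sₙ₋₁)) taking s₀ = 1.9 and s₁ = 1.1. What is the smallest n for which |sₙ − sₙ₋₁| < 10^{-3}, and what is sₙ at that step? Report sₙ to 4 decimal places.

n = 6, sₙ = 1.4195

h(1.9) = 6.833199, h(1.1) = -2.565417
s₂ = 1.100000 − (-2.565417)·(-0.800000)/(-9.398617) = 1.318366;  |Δ| = 0.218366
h(1.318366) = -0.942862
s₃ = 1.318366 − (-0.942862)·(0.218366)/(1.622555) = 1.445257;  |Δ| = 0.126892
h(1.445257) = 0.262143
s₄ = 1.445257 − 0.262143·(0.126892)/(1.205006) = 1.417652;  |Δ| = 0.027605
h(1.417652) = -0.018753
s₅ = 1.417652 − (-0.018753)·(-0.027605)/(-0.280897) = 1.419495;  |Δ| = 0.001843
h(1.419495) = -0.000339
s₆ = 1.419495 − (-0.000339)·(0.001843)/(0.018414) = 1.419529;  |Δ| = 0.000034
|s₆ − s₅| = 0.000034 < 10^{-3}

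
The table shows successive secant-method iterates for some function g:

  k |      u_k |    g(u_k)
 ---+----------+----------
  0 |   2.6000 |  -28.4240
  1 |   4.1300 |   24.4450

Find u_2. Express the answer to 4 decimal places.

3.4226

u_2 = 4.1300 − 24.4450·(4.1300 − 2.6000) / (24.4450 − (-28.4240))
   = 4.1300 − (37.400850)/(52.869000) = 3.422575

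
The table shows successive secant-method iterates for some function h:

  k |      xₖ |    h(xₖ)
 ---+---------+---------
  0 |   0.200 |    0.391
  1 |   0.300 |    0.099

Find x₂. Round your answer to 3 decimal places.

x₂ = 0.300 − 0.099·(0.300 − 0.200) / (0.099 − 0.391)
   = 0.300 − (0.00990)/(-0.29200) = 0.33390

0.334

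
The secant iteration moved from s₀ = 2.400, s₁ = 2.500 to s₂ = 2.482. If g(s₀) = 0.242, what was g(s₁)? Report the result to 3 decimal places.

-0.053

The secant line through (2.400, 0.242) and (2.500, g(s₁)) crosses zero at s₂ = 2.482.
So (2.400, 0.242), (2.500, g(s₁)), (2.482, 0) are collinear:
g(s₁) = 0.242 · (2.500 − 2.482) / (2.400 − 2.482) = 0.242 · (0.01800)/(-0.08200) = -0.05312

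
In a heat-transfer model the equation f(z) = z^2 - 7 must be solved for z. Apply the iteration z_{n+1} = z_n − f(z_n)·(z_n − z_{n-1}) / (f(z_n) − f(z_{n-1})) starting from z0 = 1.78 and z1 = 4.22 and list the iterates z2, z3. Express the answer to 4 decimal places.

f(1.78) = -3.831600, f(4.22) = 10.808400
z2 = 4.220000 − 10.808400·(4.220000 − 1.780000) / (10.808400 − (-3.831600)) = 4.220000 − (26.372496)/(14.640000) = 2.418600
f(2.418600) = -1.150374
z3 = 2.418600 − (-1.150374)·(2.418600 − 4.220000) / (-1.150374 − 10.808400) = 2.418600 − (2.072284)/(-11.958774) = 2.591886

2.4186, 2.5919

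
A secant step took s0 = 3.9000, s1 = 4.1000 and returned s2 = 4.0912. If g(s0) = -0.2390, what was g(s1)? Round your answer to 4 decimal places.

0.0110

The secant line through (3.9000, -0.2390) and (4.1000, g(s1)) crosses zero at s2 = 4.0912.
So (3.9000, -0.2390), (4.1000, g(s1)), (4.0912, 0) are collinear:
g(s1) = -0.2390 · (4.1000 − 4.0912) / (3.9000 − 4.0912) = -0.2390 · (0.008800)/(-0.191200) = 0.011000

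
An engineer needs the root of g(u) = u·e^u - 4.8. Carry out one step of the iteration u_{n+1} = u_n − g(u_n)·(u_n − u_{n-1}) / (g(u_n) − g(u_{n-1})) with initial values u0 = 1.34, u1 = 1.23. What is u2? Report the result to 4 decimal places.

1.3016

g(1.34) = 0.317518, g(1.23) = -0.591888
u2 = 1.230000 − (-0.591888)·(1.230000 − 1.340000) / (-0.591888 − 0.317518) = 1.230000 − (0.065108)/(-0.909406) = 1.301594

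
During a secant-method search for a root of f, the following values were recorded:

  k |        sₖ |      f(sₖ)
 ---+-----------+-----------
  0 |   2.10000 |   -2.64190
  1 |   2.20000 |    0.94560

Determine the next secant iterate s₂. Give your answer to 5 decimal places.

s₂ = 2.20000 − 0.94560·(2.20000 − 2.10000) / (0.94560 − (-2.64190))
   = 2.20000 − (0.0945600)/(3.5875000) = 2.1736418

2.17364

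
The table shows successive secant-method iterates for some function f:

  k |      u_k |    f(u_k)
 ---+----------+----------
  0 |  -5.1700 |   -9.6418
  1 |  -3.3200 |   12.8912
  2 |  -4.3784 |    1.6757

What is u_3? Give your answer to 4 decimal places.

-4.5365

u_3 = -4.3784 − 1.6757·(-4.3784 − (-3.3200)) / (1.6757 − 12.8912)
   = -4.3784 − (-1.773561)/(-11.215500) = -4.536535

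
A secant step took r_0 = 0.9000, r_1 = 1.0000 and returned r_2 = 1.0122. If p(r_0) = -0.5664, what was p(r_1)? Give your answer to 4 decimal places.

-0.0616

The secant line through (0.9000, -0.5664) and (1.0000, p(r_1)) crosses zero at r_2 = 1.0122.
So (0.9000, -0.5664), (1.0000, p(r_1)), (1.0122, 0) are collinear:
p(r_1) = -0.5664 · (1.0000 − 1.0122) / (0.9000 − 1.0122) = -0.5664 · (-0.012200)/(-0.112200) = -0.061587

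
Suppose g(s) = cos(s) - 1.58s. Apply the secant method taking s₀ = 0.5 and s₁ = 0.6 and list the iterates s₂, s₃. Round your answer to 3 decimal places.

0.542, 0.542

g(0.5) = 0.08758, g(0.6) = -0.12266
s₂ = 0.60000 − (-0.12266)·(0.60000 − 0.50000) / (-0.12266 − 0.08758) = 0.60000 − (-0.01227)/(-0.21025) = 0.54166
g(0.54166) = 0.00104
s₃ = 0.54166 − 0.00104·(0.54166 − 0.60000) / (0.00104 − (-0.12266)) = 0.54166 − (-0.00006)/(0.12370) = 0.54215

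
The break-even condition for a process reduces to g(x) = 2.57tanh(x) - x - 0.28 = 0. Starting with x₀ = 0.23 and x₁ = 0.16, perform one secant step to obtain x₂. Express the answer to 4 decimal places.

0.1819

g(0.23) = 0.070893, g(0.16) = -0.032273
x₂ = 0.160000 − (-0.032273)·(0.160000 − 0.230000) / (-0.032273 − 0.070893) = 0.160000 − (0.002259)/(-0.103166) = 0.181898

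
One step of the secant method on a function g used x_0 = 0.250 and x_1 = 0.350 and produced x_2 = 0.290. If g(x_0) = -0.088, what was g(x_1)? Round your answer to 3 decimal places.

The secant line through (0.250, -0.088) and (0.350, g(x_1)) crosses zero at x_2 = 0.290.
So (0.250, -0.088), (0.350, g(x_1)), (0.290, 0) are collinear:
g(x_1) = -0.088 · (0.350 − 0.290) / (0.250 − 0.290) = -0.088 · (0.06000)/(-0.04000) = 0.13200

0.132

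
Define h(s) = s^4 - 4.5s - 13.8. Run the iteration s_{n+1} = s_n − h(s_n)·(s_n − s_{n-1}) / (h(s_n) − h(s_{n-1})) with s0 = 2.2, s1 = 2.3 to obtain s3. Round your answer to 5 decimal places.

2.20713

h(2.2) = -0.2744000, h(2.3) = 3.8341000
s2 = 2.3000000 − 3.8341000·(2.3000000 − 2.2000000) / (3.8341000 − (-0.2744000)) = 2.3000000 − (0.3834100)/(4.1085000) = 2.2066788
h(2.2066788) = -0.0186918
s3 = 2.2066788 − (-0.0186918)·(2.2066788 − 2.3000000) / (-0.0186918 − 3.8341000) = 2.2066788 − (0.0017443)/(-3.8527918) = 2.2071316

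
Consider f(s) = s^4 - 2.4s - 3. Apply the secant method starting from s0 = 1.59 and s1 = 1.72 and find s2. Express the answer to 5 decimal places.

1.61695

f(1.59) = -0.4247104, f(1.72) = 1.6241306
s2 = 1.7200000 − 1.6241306·(1.7200000 − 1.5900000) / (1.6241306 − (-0.4247104)) = 1.7200000 − (0.2111370)/(2.0488409) = 1.6169481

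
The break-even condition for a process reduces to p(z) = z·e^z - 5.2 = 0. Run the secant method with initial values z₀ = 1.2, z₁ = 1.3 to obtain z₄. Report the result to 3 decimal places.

1.349

p(1.2) = -1.21586, p(1.3) = -0.42991
z₂ = 1.30000 − (-0.42991)·(1.30000 − 1.20000) / (-0.42991 − (-1.21586)) = 1.30000 − (-0.04299)/(0.78595) = 1.35470
p(1.35470) = 0.05028
z₃ = 1.35470 − 0.05028·(1.35470 − 1.30000) / (0.05028 − (-0.42991)) = 1.35470 − (0.00275)/(0.48019) = 1.34897
p(1.34897) = -0.00178
z₄ = 1.34897 − (-0.00178)·(1.34897 − 1.35470) / (-0.00178 − 0.05028) = 1.34897 − (0.00001)/(-0.05205) = 1.34917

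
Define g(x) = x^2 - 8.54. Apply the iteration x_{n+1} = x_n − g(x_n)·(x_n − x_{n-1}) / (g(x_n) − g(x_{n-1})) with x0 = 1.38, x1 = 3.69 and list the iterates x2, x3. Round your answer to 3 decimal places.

2.689, 2.894

g(1.38) = -6.63560, g(3.69) = 5.07610
x2 = 3.69000 − 5.07610·(3.69000 − 1.38000) / (5.07610 − (-6.63560)) = 3.69000 − (11.72579)/(11.71170) = 2.68880
g(2.68880) = -1.31037
x3 = 2.68880 − (-1.31037)·(2.68880 − 3.69000) / (-1.31037 − 5.07610) = 2.68880 − (1.31195)/(-6.38647) = 2.89422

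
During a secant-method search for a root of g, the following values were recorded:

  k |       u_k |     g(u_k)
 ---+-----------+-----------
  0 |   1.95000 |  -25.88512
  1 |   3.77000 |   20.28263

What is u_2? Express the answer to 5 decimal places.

u_2 = 3.77000 − 20.28263·(3.77000 − 1.95000) / (20.28263 − (-25.88512))
   = 3.77000 − (36.9143866)/(46.1677500) = 2.9704292

2.97043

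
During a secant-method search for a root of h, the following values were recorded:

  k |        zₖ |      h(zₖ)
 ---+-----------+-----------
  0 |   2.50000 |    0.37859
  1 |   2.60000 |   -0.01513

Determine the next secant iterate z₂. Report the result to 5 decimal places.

2.59616

z₂ = 2.60000 − (-0.01513)·(2.60000 − 2.50000) / (-0.01513 − 0.37859)
   = 2.60000 − (-0.0015130)/(-0.3937200) = 2.5961572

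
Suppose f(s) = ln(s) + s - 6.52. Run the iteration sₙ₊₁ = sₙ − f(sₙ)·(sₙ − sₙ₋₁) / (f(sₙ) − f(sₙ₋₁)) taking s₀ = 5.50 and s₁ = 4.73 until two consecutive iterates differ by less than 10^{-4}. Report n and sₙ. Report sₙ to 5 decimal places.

f(5.50) = 0.6847481, f(4.73) = -0.2360748
s₂ = 4.7300000 − (-0.2360748)·(-0.7700000)/(-0.9208229) = 4.9274078;  |Δ| = 0.1974078
f(4.9274078) = 0.0022208
s₃ = 4.9274078 − 0.0022208·(0.1974078)/(0.2382956) = 4.9255680;  |Δ| = 0.0018398
f(4.9255680) = 0.0000076
s₄ = 4.9255680 − 0.0000076·(-0.0018398)/(-0.0022132) = 4.9255617;  |Δ| = 0.0000063
|s₄ − s₃| = 0.0000063 < 10^{-4}

n = 4, sₙ = 4.92556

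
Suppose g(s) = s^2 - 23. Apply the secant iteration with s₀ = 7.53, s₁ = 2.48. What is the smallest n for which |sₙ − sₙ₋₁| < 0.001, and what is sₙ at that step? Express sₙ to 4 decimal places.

g(7.53) = 33.700900, g(2.48) = -16.849600
s₂ = 2.480000 − (-16.849600)·(-5.050000)/(-50.550500) = 4.163277;  |Δ| = 1.683277
g(4.163277) = -5.667127
s₃ = 4.163277 − (-5.667127)·(1.683277)/(11.182473) = 5.016339;  |Δ| = 0.853062
g(5.016339) = 2.163654
s₄ = 5.016339 − 2.163654·(0.853062)/(7.830781) = 4.780637;  |Δ| = 0.235702
g(4.780637) = -0.145513
s₅ = 4.780637 − (-0.145513)·(-0.235702)/(-2.309167) = 4.795490;  |Δ| = 0.014853
g(4.795490) = -0.003280
s₆ = 4.795490 − (-0.003280)·(0.014853)/(0.142233) = 4.795832;  |Δ| = 0.000343
|s₆ − s₅| = 0.000343 < 0.001

n = 6, sₙ = 4.7958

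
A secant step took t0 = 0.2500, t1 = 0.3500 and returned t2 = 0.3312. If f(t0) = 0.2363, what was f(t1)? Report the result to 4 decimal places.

-0.0547

The secant line through (0.2500, 0.2363) and (0.3500, f(t1)) crosses zero at t2 = 0.3312.
So (0.2500, 0.2363), (0.3500, f(t1)), (0.3312, 0) are collinear:
f(t1) = 0.2363 · (0.3500 − 0.3312) / (0.2500 − 0.3312) = 0.2363 · (0.018800)/(-0.081200) = -0.054710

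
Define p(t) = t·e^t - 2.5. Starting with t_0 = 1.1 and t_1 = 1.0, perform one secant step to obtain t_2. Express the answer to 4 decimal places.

p(1.1) = 0.804583, p(1.0) = 0.218282
t_2 = 1.000000 − 0.218282·(1.000000 − 1.100000) / (0.218282 − 0.804583) = 1.000000 − (-0.021828)/(-0.586301) = 0.962770

0.9628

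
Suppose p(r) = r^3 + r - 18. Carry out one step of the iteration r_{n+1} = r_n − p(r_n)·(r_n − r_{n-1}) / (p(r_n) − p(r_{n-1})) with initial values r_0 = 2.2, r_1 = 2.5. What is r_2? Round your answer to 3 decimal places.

2.493

p(2.2) = -5.15200, p(2.5) = 0.12500
r_2 = 2.50000 − 0.12500·(2.50000 − 2.20000) / (0.12500 − (-5.15200)) = 2.50000 − (0.03750)/(5.27700) = 2.49289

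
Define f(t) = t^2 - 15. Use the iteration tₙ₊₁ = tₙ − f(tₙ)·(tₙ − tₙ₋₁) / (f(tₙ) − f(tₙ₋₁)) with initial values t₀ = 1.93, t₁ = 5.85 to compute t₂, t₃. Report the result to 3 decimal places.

3.379, 3.767

f(1.93) = -11.27510, f(5.85) = 19.22250
t₂ = 5.85000 − 19.22250·(5.85000 − 1.93000) / (19.22250 − (-11.27510)) = 5.85000 − (75.35220)/(30.49760) = 3.37924
f(3.37924) = -3.58073
t₃ = 3.37924 − (-3.58073)·(3.37924 − 5.85000) / (-3.58073 − 19.22250) = 3.37924 − (8.84711)/(-22.80323) = 3.76722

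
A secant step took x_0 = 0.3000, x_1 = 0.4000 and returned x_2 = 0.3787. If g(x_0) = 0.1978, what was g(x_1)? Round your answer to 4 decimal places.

The secant line through (0.3000, 0.1978) and (0.4000, g(x_1)) crosses zero at x_2 = 0.3787.
So (0.3000, 0.1978), (0.4000, g(x_1)), (0.3787, 0) are collinear:
g(x_1) = 0.1978 · (0.4000 − 0.3787) / (0.3000 − 0.3787) = 0.1978 · (0.021300)/(-0.078700) = -0.053534

-0.0535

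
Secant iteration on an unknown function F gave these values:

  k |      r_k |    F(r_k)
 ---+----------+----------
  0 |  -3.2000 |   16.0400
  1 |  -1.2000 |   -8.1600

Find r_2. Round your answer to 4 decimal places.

-1.8744

r_2 = -1.2000 − (-8.1600)·(-1.2000 − (-3.2000)) / (-8.1600 − 16.0400)
   = -1.2000 − (-16.320000)/(-24.200000) = -1.874380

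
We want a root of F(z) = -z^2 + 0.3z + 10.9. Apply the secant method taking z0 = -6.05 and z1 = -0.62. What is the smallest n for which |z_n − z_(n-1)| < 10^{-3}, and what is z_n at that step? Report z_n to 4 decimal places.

F(-6.05) = -27.517500, F(-0.62) = 10.329600
z2 = -0.620000 − 10.329600·(5.430000)/(37.847100) = -2.102009;  |Δ| = 1.482009
F(-2.102009) = 5.850957
z3 = -2.102009 − 5.850957·(-1.482009)/(-4.478643) = -4.038124;  |Δ| = 1.936115
F(-4.038124) = -6.617882
z4 = -4.038124 − (-6.617882)·(-1.936115)/(-12.468839) = -3.010524;  |Δ| = 1.027600
F(-3.010524) = 0.933590
z5 = -3.010524 − 0.933590·(1.027600)/(7.551473) = -3.137566;  |Δ| = 0.127042
F(-3.137566) = 0.114409
z6 = -3.137566 − 0.114409·(-0.127042)/(-0.819181) = -3.155309;  |Δ| = 0.017743
F(-3.155309) = -0.002569
z7 = -3.155309 − (-0.002569)·(-0.017743)/(-0.116978) = -3.154920;  |Δ| = 0.000390
|z7 − z6| = 0.000390 < 10^{-3}

n = 7, z_n = -3.1549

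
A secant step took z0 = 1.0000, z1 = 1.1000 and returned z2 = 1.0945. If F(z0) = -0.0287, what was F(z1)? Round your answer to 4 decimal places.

0.0017

The secant line through (1.0000, -0.0287) and (1.1000, F(z1)) crosses zero at z2 = 1.0945.
So (1.0000, -0.0287), (1.1000, F(z1)), (1.0945, 0) are collinear:
F(z1) = -0.0287 · (1.1000 − 1.0945) / (1.0000 − 1.0945) = -0.0287 · (0.005500)/(-0.094500) = 0.001670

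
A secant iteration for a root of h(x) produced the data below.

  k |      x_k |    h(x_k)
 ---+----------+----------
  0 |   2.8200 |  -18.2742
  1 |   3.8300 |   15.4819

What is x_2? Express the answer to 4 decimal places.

3.3668

x_2 = 3.8300 − 15.4819·(3.8300 − 2.8200) / (15.4819 − (-18.2742))
   = 3.8300 − (15.636719)/(33.756100) = 3.366774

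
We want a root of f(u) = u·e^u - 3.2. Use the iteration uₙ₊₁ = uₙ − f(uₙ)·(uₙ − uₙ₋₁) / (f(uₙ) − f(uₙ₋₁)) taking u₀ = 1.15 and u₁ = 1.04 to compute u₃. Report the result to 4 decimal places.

1.0833

f(1.15) = 0.431922, f(1.04) = -0.257614
u₂ = 1.040000 − (-0.257614)·(1.040000 − 1.150000) / (-0.257614 − 0.431922) = 1.040000 − (0.028338)/(-0.689536) = 1.081097
f(1.081097) = -0.013024
u₃ = 1.081097 − (-0.013024)·(1.081097 − 1.040000) / (-0.013024 − (-0.257614)) = 1.081097 − (-0.000535)/(0.244590) = 1.083285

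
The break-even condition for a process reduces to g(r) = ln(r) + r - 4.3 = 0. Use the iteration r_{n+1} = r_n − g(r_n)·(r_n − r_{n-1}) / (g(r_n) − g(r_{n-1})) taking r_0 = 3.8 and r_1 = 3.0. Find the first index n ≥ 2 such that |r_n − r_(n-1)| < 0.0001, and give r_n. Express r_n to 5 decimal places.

g(3.8) = 0.8350011, g(3.0) = -0.2013877
r_2 = 3.0000000 − (-0.2013877)·(-0.8000000)/(-1.0363888) = 3.1554534;  |Δ| = 0.1554534
g(3.1554534) = 0.0045856
r_3 = 3.1554534 − 0.0045856·(0.1554534)/(0.2059733) = 3.1519925;  |Δ| = 0.0034609
g(3.1519925) = 0.0000273
r_4 = 3.1519925 − 0.0000273·(-0.0034609)/(-0.0045583) = 3.1519718;  |Δ| = 0.0000208
|r_4 − r_3| = 0.0000208 < 0.0001

n = 4, r_n = 3.15197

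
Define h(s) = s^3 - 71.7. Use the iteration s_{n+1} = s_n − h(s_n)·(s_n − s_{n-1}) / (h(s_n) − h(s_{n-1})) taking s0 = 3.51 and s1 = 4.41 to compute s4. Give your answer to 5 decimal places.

4.15441

h(3.51) = -28.4564490, h(4.41) = 14.0661210
s2 = 4.4100000 − 14.0661210·(4.4100000 − 3.5100000) / (14.0661210 − (-28.4564490)) = 4.4100000 − (12.6595089)/(42.5225700) = 4.1122873
h(4.1122873) = -2.1574923
s3 = 4.1122873 − (-2.1574923)·(4.1122873 − 4.4100000) / (-2.1574923 − 14.0661210) = 4.1122873 − (0.6423128)/(-16.2236133) = 4.1518785
h(4.1518785) = -0.1295217
s4 = 4.1518785 − (-0.1295217)·(4.1518785 − 4.1122873) / (-0.1295217 − (-2.1574923)) = 4.1518785 − (-0.0051279)/(2.0279706) = 4.1544071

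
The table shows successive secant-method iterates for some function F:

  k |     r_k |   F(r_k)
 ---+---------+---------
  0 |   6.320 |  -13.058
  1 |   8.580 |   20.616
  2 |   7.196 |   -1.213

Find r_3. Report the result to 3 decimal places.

r_3 = 7.196 − (-1.213)·(7.196 − 8.580) / (-1.213 − 20.616)
   = 7.196 − (1.67879)/(-21.82900) = 7.27291

7.273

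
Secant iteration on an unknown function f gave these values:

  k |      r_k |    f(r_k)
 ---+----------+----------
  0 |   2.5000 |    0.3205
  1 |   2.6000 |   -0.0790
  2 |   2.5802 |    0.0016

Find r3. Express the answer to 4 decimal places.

2.5806

r3 = 2.5802 − 0.0016·(2.5802 − 2.6000) / (0.0016 − (-0.0790))
   = 2.5802 − (-0.000032)/(0.080600) = 2.580593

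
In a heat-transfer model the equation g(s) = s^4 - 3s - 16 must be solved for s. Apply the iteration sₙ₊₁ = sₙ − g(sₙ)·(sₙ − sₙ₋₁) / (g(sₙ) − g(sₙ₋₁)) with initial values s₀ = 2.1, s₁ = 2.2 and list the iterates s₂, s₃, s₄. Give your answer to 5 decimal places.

g(2.1) = -2.8519000, g(2.2) = 0.8256000
s₂ = 2.2000000 − 0.8256000·(2.2000000 − 2.1000000) / (0.8256000 − (-2.8519000)) = 2.2000000 − (0.0825600)/(3.6775000) = 2.1775500
g(2.1775500) = -0.0487048
s₃ = 2.1775500 − (-0.0487048)·(2.1775500 − 2.2000000) / (-0.0487048 − 0.8256000) = 2.1775500 − (0.0010934)/(-0.8743048) = 2.1788006
g(2.1788006) = -0.0007598
s₄ = 2.1788006 − (-0.0007598)·(2.1788006 − 2.1775500) / (-0.0007598 − (-0.0487048)) = 2.1788006 − (-0.0000010)/(0.0479450) = 2.1788204

2.17755, 2.17880, 2.17882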